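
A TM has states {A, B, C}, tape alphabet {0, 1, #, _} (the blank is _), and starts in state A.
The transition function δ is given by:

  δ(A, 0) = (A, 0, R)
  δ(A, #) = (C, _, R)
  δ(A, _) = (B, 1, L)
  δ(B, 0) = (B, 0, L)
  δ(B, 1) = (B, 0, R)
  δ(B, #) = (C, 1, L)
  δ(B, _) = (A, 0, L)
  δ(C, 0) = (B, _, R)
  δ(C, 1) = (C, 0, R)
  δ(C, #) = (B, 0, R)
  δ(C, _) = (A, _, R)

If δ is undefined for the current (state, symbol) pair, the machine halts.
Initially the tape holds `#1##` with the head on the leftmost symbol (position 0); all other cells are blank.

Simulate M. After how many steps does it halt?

state=A head=0 tape=[#]1##__   (A,#)→(C,_,R)
state=C head=1 tape=_[1]##__   (C,1)→(C,0,R)
state=C head=2 tape=_0[#]#__   (C,#)→(B,0,R)
state=B head=3 tape=_00[#]__   (B,#)→(C,1,L)
state=C head=2 tape=_0[0]1__   (C,0)→(B,_,R)
state=B head=3 tape=_0_[1]__   (B,1)→(B,0,R)
state=B head=4 tape=_0_0[_]_   (B,_)→(A,0,L)
state=A head=3 tape=_0_[0]0_   (A,0)→(A,0,R)
state=A head=4 tape=_0_0[0]_   (A,0)→(A,0,R)
state=A head=5 tape=_0_00[_]   (A,_)→(B,1,L)
state=B head=4 tape=_0_0[0]1   (B,0)→(B,0,L)
state=B head=3 tape=_0_[0]01   (B,0)→(B,0,L)
state=B head=2 tape=_0[_]001   (B,_)→(A,0,L)
state=A head=1 tape=_[0]0001   (A,0)→(A,0,R)
state=A head=2 tape=_0[0]001   (A,0)→(A,0,R)
state=A head=3 tape=_00[0]01   (A,0)→(A,0,R)
state=A head=4 tape=_000[0]1   (A,0)→(A,0,R)
state=A head=5 tape=_0000[1]
M halts after 17 transitions.

17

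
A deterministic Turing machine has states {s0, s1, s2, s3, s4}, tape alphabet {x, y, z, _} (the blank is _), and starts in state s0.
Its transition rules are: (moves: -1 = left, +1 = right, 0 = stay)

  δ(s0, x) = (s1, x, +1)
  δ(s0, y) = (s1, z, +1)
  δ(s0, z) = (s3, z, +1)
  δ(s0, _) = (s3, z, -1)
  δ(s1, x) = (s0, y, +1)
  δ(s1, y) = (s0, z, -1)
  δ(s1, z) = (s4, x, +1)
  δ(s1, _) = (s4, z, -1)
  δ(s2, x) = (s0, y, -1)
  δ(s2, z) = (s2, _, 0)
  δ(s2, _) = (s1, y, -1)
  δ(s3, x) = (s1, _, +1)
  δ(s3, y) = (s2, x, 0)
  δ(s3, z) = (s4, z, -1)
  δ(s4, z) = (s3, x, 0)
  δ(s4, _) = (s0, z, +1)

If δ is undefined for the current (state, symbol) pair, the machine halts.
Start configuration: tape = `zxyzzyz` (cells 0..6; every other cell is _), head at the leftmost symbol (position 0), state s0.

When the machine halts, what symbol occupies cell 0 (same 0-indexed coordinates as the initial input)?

_

s0 | _[z]xyzzyz__   read z → write z, move +1, go to s3
s3 | _z[x]yzzyz__   read x → write _, move +1, go to s1
s1 | _z_[y]zzyz__   read y → write z, move -1, go to s0
s0 | _z[_]zzzyz__   read _ → write z, move -1, go to s3
s3 | _[z]zzzzyz__   read z → write z, move -1, go to s4
s4 | [_]zzzzzyz__   read _ → write z, move +1, go to s0
s0 | z[z]zzzzyz__   read z → write z, move +1, go to s3
s3 | zz[z]zzzyz__   read z → write z, move -1, go to s4
s4 | z[z]zzzzyz__   read z → write x, move 0, go to s3
s3 | z[x]zzzzyz__   read x → write _, move +1, go to s1
s1 | z_[z]zzzyz__   read z → write x, move +1, go to s4
s4 | z_x[z]zzyz__   read z → write x, move 0, go to s3
s3 | z_x[x]zzyz__   read x → write _, move +1, go to s1
s1 | z_x_[z]zyz__   read z → write x, move +1, go to s4
s4 | z_x_x[z]yz__   read z → write x, move 0, go to s3
s3 | z_x_x[x]yz__   read x → write _, move +1, go to s1
s1 | z_x_x_[y]z__   read y → write z, move -1, go to s0
s0 | z_x_x[_]zz__   read _ → write z, move -1, go to s3
s3 | z_x_[x]zzz__   read x → write _, move +1, go to s1
s1 | z_x__[z]zz__   read z → write x, move +1, go to s4
s4 | z_x__x[z]z__   read z → write x, move 0, go to s3
s3 | z_x__x[x]z__   read x → write _, move +1, go to s1
s1 | z_x__x_[z]__   read z → write x, move +1, go to s4
s4 | z_x__x_x[_]_   read _ → write z, move +1, go to s0
s0 | z_x__x_xz[_]   read _ → write z, move -1, go to s3
s3 | z_x__x_x[z]z   read z → write z, move -1, go to s4
s4 | z_x__x_[x]zz
Cell 0 holds _ when M halts.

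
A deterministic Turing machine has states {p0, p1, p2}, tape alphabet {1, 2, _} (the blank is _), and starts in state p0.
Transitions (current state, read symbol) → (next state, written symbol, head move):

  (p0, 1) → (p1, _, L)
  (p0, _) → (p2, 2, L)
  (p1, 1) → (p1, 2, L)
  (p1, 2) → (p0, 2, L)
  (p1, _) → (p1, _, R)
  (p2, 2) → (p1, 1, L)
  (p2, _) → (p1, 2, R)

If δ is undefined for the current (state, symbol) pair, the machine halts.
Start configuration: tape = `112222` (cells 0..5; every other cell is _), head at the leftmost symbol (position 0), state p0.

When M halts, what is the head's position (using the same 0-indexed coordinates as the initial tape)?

-1

p0 | _[1]12222   read 1 → write _, move L, go to p1
p1 | [_]_12222   read _ → write _, move R, go to p1
p1 | _[_]12222   read _ → write _, move R, go to p1
p1 | __[1]2222   read 1 → write 2, move L, go to p1
p1 | _[_]22222   read _ → write _, move R, go to p1
p1 | __[2]2222   read 2 → write 2, move L, go to p0
p0 | _[_]22222   read _ → write 2, move L, go to p2
p2 | [_]222222   read _ → write 2, move R, go to p1
p1 | 2[2]22222   read 2 → write 2, move L, go to p0
p0 | [2]222222
At halt the head is at cell -1.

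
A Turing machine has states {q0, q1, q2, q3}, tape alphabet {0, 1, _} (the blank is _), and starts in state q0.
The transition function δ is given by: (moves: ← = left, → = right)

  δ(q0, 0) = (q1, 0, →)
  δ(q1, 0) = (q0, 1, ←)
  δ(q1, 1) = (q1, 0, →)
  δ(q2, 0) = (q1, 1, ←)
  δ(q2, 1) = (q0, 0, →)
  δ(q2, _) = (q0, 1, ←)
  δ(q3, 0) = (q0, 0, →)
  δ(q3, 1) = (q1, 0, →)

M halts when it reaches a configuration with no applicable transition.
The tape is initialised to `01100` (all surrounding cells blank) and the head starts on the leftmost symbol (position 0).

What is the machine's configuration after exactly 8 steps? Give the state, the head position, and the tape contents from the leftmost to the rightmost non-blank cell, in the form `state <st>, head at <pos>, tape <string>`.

state q1, head at 4, tape 00001

q0 | [0]1100   read 0 → write 0, move →, go to q1
q1 | 0[1]100   read 1 → write 0, move →, go to q1
q1 | 00[1]00   read 1 → write 0, move →, go to q1
q1 | 000[0]0   read 0 → write 1, move ←, go to q0
q0 | 00[0]10   read 0 → write 0, move →, go to q1
q1 | 000[1]0   read 1 → write 0, move →, go to q1
q1 | 0000[0]   read 0 → write 1, move ←, go to q0
q0 | 000[0]1   read 0 → write 0, move →, go to q1
q1 | 0000[1]
After 8 steps: state q1, head at 4, tape 00001.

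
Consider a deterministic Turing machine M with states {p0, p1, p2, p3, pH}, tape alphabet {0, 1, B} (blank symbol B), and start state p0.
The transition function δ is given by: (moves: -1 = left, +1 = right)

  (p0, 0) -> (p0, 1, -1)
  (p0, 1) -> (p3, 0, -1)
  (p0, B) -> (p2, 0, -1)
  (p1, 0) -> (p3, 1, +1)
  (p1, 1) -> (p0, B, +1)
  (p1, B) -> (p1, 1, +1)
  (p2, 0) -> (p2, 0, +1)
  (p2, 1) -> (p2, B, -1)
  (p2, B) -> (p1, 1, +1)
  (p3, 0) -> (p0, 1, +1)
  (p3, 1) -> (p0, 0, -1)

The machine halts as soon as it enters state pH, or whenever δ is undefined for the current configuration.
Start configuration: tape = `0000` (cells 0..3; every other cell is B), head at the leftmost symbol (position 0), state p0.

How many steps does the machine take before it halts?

p0 | BBBBB[0]000   read 0 → write 1, move -1, go to p0
p0 | BBBB[B]1000   read B → write 0, move -1, go to p2
p2 | BBB[B]01000   read B → write 1, move +1, go to p1
p1 | BBB1[0]1000   read 0 → write 1, move +1, go to p3
p3 | BBB11[1]000   read 1 → write 0, move -1, go to p0
p0 | BBB1[1]0000   read 1 → write 0, move -1, go to p3
p3 | BBB[1]00000   read 1 → write 0, move -1, go to p0
p0 | BB[B]000000   read B → write 0, move -1, go to p2
p2 | B[B]0000000   read B → write 1, move +1, go to p1
p1 | B1[0]000000   read 0 → write 1, move +1, go to p3
p3 | B11[0]00000   read 0 → write 1, move +1, go to p0
p0 | B111[0]0000   read 0 → write 1, move -1, go to p0
p0 | B11[1]10000   read 1 → write 0, move -1, go to p3
p3 | B1[1]010000   read 1 → write 0, move -1, go to p0
p0 | B[1]0010000   read 1 → write 0, move -1, go to p3
p3 | [B]00010000
M halts after 15 transitions.

15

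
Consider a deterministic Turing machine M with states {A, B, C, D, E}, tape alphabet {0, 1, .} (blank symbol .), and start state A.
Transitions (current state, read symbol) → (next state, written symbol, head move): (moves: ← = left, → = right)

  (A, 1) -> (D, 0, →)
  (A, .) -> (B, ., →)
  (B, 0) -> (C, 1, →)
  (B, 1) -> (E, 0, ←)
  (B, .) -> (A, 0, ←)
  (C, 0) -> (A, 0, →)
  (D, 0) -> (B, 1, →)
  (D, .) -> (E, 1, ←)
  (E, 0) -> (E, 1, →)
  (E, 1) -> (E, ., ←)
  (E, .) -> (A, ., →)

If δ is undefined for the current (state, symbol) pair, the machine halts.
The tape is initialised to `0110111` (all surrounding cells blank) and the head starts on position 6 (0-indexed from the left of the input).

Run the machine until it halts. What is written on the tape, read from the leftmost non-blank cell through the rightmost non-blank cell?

A | 011011[1].   read 1 → write 0, move →, go to D
D | 0110110[.]   read . → write 1, move ←, go to E
E | 011011[0]1   read 0 → write 1, move →, go to E
E | 0110111[1]   read 1 → write ., move ←, go to E
E | 011011[1].   read 1 → write ., move ←, go to E
E | 01101[1]..   read 1 → write ., move ←, go to E
E | 0110[1]...   read 1 → write ., move ←, go to E
E | 011[0]....   read 0 → write 1, move →, go to E
E | 0111[.]...   read . → write ., move →, go to A
A | 0111.[.]..   read . → write ., move →, go to B
B | 0111..[.].   read . → write 0, move ←, go to A
A | 0111.[.]0.   read . → write ., move →, go to B
B | 0111..[0].   read 0 → write 1, move →, go to C
C | 0111..1[.]
The non-blank tape span at halt is 0111..1.

0111..1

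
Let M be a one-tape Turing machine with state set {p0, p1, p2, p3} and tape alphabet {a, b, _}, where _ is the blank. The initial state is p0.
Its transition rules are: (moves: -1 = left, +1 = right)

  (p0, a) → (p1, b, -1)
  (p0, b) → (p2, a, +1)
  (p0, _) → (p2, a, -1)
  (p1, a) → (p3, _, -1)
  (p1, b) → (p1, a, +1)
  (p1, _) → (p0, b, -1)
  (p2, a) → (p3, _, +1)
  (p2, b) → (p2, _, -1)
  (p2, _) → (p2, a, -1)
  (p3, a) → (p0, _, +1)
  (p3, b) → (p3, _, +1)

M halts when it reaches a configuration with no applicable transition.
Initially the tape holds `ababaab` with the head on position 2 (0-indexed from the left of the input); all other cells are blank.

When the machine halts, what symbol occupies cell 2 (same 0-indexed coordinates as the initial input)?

_

state=p0 head=2 tape=ab[a]baab   (p0,a)→(p1,b,-1)
state=p1 head=1 tape=a[b]bbaab   (p1,b)→(p1,a,+1)
state=p1 head=2 tape=aa[b]baab   (p1,b)→(p1,a,+1)
state=p1 head=3 tape=aaa[b]aab   (p1,b)→(p1,a,+1)
state=p1 head=4 tape=aaaa[a]ab   (p1,a)→(p3,_,-1)
state=p3 head=3 tape=aaa[a]_ab   (p3,a)→(p0,_,+1)
state=p0 head=4 tape=aaa_[_]ab   (p0,_)→(p2,a,-1)
state=p2 head=3 tape=aaa[_]aab   (p2,_)→(p2,a,-1)
state=p2 head=2 tape=aa[a]aaab   (p2,a)→(p3,_,+1)
state=p3 head=3 tape=aa_[a]aab   (p3,a)→(p0,_,+1)
state=p0 head=4 tape=aa__[a]ab   (p0,a)→(p1,b,-1)
state=p1 head=3 tape=aa_[_]bab   (p1,_)→(p0,b,-1)
state=p0 head=2 tape=aa[_]bbab   (p0,_)→(p2,a,-1)
state=p2 head=1 tape=a[a]abbab   (p2,a)→(p3,_,+1)
state=p3 head=2 tape=a_[a]bbab   (p3,a)→(p0,_,+1)
state=p0 head=3 tape=a__[b]bab   (p0,b)→(p2,a,+1)
state=p2 head=4 tape=a__a[b]ab   (p2,b)→(p2,_,-1)
state=p2 head=3 tape=a__[a]_ab   (p2,a)→(p3,_,+1)
state=p3 head=4 tape=a___[_]ab
Cell 2 holds _ when M halts.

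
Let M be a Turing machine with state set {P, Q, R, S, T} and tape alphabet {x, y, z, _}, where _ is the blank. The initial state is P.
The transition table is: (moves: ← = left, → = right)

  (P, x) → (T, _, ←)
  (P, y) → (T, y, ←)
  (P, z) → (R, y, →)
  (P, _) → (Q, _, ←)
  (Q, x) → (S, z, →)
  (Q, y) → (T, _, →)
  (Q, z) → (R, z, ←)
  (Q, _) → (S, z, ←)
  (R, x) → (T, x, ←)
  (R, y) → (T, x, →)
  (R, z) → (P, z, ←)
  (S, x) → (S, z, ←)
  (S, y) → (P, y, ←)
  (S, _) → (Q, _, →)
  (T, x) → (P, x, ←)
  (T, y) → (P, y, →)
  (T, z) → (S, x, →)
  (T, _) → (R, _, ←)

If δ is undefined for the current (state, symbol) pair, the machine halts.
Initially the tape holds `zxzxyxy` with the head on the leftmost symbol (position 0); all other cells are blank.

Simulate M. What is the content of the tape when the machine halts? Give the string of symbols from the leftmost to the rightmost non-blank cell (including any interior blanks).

P | [z]xzxyxy   read z → write y, move →, go to R
R | y[x]zxyxy   read x → write x, move ←, go to T
T | [y]xzxyxy   read y → write y, move →, go to P
P | y[x]zxyxy   read x → write _, move ←, go to T
T | [y]_zxyxy   read y → write y, move →, go to P
P | y[_]zxyxy   read _ → write _, move ←, go to Q
Q | [y]_zxyxy   read y → write _, move →, go to T
T | _[_]zxyxy   read _ → write _, move ←, go to R
R | [_]_zxyxy
The non-blank tape span at halt is zxyxy.

zxyxy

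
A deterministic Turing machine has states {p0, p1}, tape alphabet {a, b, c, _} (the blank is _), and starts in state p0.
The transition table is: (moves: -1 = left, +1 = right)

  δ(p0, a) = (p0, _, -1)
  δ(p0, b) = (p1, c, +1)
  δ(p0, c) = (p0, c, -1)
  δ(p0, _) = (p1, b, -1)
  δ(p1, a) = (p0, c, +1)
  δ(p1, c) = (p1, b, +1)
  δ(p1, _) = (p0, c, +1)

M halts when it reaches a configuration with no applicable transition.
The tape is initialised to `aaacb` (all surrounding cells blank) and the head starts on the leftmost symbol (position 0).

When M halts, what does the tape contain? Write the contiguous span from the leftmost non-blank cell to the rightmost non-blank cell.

ccbbccbbb

state=p0 head=0 tape=____[a]aacb   (p0,a)→(p0,_,-1)
state=p0 head=-1 tape=___[_]_aacb   (p0,_)→(p1,b,-1)
state=p1 head=-2 tape=__[_]b_aacb   (p1,_)→(p0,c,+1)
state=p0 head=-1 tape=__c[b]_aacb   (p0,b)→(p1,c,+1)
state=p1 head=0 tape=__cc[_]aacb   (p1,_)→(p0,c,+1)
state=p0 head=1 tape=__ccc[a]acb   (p0,a)→(p0,_,-1)
state=p0 head=0 tape=__cc[c]_acb   (p0,c)→(p0,c,-1)
state=p0 head=-1 tape=__c[c]c_acb   (p0,c)→(p0,c,-1)
state=p0 head=-2 tape=__[c]cc_acb   (p0,c)→(p0,c,-1)
state=p0 head=-3 tape=_[_]ccc_acb   (p0,_)→(p1,b,-1)
state=p1 head=-4 tape=[_]bccc_acb   (p1,_)→(p0,c,+1)
state=p0 head=-3 tape=c[b]ccc_acb   (p0,b)→(p1,c,+1)
state=p1 head=-2 tape=cc[c]cc_acb   (p1,c)→(p1,b,+1)
state=p1 head=-1 tape=ccb[c]c_acb   (p1,c)→(p1,b,+1)
state=p1 head=0 tape=ccbb[c]_acb   (p1,c)→(p1,b,+1)
state=p1 head=1 tape=ccbbb[_]acb   (p1,_)→(p0,c,+1)
state=p0 head=2 tape=ccbbbc[a]cb   (p0,a)→(p0,_,-1)
state=p0 head=1 tape=ccbbb[c]_cb   (p0,c)→(p0,c,-1)
state=p0 head=0 tape=ccbb[b]c_cb   (p0,b)→(p1,c,+1)
state=p1 head=1 tape=ccbbc[c]_cb   (p1,c)→(p1,b,+1)
state=p1 head=2 tape=ccbbcb[_]cb   (p1,_)→(p0,c,+1)
state=p0 head=3 tape=ccbbcbc[c]b   (p0,c)→(p0,c,-1)
state=p0 head=2 tape=ccbbcb[c]cb   (p0,c)→(p0,c,-1)
state=p0 head=1 tape=ccbbc[b]ccb   (p0,b)→(p1,c,+1)
state=p1 head=2 tape=ccbbcc[c]cb   (p1,c)→(p1,b,+1)
state=p1 head=3 tape=ccbbccb[c]b   (p1,c)→(p1,b,+1)
state=p1 head=4 tape=ccbbccbb[b]
The non-blank tape span at halt is ccbbccbbb.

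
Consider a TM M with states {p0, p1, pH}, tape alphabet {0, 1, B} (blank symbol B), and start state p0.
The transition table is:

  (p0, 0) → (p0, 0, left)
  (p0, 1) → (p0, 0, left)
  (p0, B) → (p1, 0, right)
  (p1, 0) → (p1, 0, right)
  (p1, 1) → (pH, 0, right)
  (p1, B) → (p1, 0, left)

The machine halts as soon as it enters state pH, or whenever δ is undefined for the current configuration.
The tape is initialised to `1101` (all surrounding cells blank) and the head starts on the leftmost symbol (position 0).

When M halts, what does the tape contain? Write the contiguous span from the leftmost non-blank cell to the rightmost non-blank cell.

00001

p0 | B[1]101   read 1 → write 0, move left, go to p0
p0 | [B]0101   read B → write 0, move right, go to p1
p1 | 0[0]101   read 0 → write 0, move right, go to p1
p1 | 00[1]01   read 1 → write 0, move right, go to pH
pH | 000[0]1
The non-blank tape span at halt is 00001.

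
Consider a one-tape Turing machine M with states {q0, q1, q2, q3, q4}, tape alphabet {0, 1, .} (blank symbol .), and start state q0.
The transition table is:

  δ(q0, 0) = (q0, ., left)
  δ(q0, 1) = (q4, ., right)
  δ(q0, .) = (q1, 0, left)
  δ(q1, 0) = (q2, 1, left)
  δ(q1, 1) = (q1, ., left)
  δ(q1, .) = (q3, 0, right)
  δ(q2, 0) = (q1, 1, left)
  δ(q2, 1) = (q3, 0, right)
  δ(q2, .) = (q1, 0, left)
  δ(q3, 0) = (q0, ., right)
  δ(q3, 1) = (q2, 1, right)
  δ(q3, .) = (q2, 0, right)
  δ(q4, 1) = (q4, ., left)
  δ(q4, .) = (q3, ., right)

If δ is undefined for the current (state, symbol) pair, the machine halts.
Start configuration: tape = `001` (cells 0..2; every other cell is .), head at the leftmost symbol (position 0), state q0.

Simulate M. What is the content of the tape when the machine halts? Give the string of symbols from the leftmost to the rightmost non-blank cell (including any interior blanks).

0100.0..0

q0 | ...[0]01...   read 0 → write ., move left, go to q0
q0 | ..[.].01...   read . → write 0, move left, go to q1
q1 | .[.]0.01...   read . → write 0, move right, go to q3
q3 | .0[0].01...   read 0 → write ., move right, go to q0
q0 | .0.[.]01...   read . → write 0, move left, go to q1
q1 | .0[.]001...   read . → write 0, move right, go to q3
q3 | .00[0]01...   read 0 → write ., move right, go to q0
q0 | .00.[0]1...   read 0 → write ., move left, go to q0
q0 | .00[.].1...   read . → write 0, move left, go to q1
q1 | .0[0]0.1...   read 0 → write 1, move left, go to q2
q2 | .[0]10.1...   read 0 → write 1, move left, go to q1
q1 | [.]110.1...   read . → write 0, move right, go to q3
q3 | 0[1]10.1...   read 1 → write 1, move right, go to q2
q2 | 01[1]0.1...   read 1 → write 0, move right, go to q3
q3 | 010[0].1...   read 0 → write ., move right, go to q0
q0 | 010.[.]1...   read . → write 0, move left, go to q1
q1 | 010[.]01...   read . → write 0, move right, go to q3
q3 | 0100[0]1...   read 0 → write ., move right, go to q0
q0 | 0100.[1]...   read 1 → write ., move right, go to q4
q4 | 0100..[.]..   read . → write ., move right, go to q3
q3 | 0100...[.].   read . → write 0, move right, go to q2
q2 | 0100...0[.]   read . → write 0, move left, go to q1
q1 | 0100...[0]0   read 0 → write 1, move left, go to q2
q2 | 0100..[.]10   read . → write 0, move left, go to q1
q1 | 0100.[.]010   read . → write 0, move right, go to q3
q3 | 0100.0[0]10   read 0 → write ., move right, go to q0
q0 | 0100.0.[1]0   read 1 → write ., move right, go to q4
q4 | 0100.0..[0]
The non-blank tape span at halt is 0100.0..0.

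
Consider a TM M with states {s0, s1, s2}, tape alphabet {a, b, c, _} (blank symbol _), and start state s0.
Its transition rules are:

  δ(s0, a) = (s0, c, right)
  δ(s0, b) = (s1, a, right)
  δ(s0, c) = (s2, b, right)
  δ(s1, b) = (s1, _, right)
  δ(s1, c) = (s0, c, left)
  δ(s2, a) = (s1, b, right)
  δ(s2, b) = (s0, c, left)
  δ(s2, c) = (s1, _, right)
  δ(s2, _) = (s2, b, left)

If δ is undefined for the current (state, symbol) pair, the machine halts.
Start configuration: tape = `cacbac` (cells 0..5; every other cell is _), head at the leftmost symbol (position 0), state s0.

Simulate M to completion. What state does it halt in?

s1

s0 | [c]acbac__   read c → write b, move right, go to s2
s2 | b[a]cbac__   read a → write b, move right, go to s1
s1 | bb[c]bac__   read c → write c, move left, go to s0
s0 | b[b]cbac__   read b → write a, move right, go to s1
s1 | ba[c]bac__   read c → write c, move left, go to s0
s0 | b[a]cbac__   read a → write c, move right, go to s0
s0 | bc[c]bac__   read c → write b, move right, go to s2
s2 | bcb[b]ac__   read b → write c, move left, go to s0
s0 | bc[b]cac__   read b → write a, move right, go to s1
s1 | bca[c]ac__   read c → write c, move left, go to s0
s0 | bc[a]cac__   read a → write c, move right, go to s0
s0 | bcc[c]ac__   read c → write b, move right, go to s2
s2 | bccb[a]c__   read a → write b, move right, go to s1
s1 | bccbb[c]__   read c → write c, move left, go to s0
s0 | bccb[b]c__   read b → write a, move right, go to s1
s1 | bccba[c]__   read c → write c, move left, go to s0
s0 | bccb[a]c__   read a → write c, move right, go to s0
s0 | bccbc[c]__   read c → write b, move right, go to s2
s2 | bccbcb[_]_   read _ → write b, move left, go to s2
s2 | bccbc[b]b_   read b → write c, move left, go to s0
s0 | bccb[c]cb_   read c → write b, move right, go to s2
s2 | bccbb[c]b_   read c → write _, move right, go to s1
s1 | bccbb_[b]_   read b → write _, move right, go to s1
s1 | bccbb__[_]
No transition is defined for (s1, _); M halts in state s1.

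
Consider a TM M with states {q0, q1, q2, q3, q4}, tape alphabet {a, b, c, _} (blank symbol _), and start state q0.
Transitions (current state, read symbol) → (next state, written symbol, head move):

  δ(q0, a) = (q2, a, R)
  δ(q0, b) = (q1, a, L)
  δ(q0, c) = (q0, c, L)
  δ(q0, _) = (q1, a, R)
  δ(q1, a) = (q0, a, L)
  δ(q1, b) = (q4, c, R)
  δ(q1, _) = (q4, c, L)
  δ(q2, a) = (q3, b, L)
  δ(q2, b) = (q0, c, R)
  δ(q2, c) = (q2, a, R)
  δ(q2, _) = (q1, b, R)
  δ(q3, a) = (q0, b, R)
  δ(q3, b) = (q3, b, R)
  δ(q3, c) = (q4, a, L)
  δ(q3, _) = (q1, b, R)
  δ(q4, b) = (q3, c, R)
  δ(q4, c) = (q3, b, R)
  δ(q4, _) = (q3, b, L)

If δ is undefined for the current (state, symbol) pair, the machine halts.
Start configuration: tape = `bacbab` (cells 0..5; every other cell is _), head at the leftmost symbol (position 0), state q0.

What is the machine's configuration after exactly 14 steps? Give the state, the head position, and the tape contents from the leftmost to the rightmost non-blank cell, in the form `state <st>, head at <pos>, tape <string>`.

state q4, head at 6, tape bcbbaacacac

q0 | ___[b]acbab__   read b → write a, move L, go to q1
q1 | __[_]aacbab__   read _ → write c, move L, go to q4
q4 | _[_]caacbab__   read _ → write b, move L, go to q3
q3 | [_]bcaacbab__   read _ → write b, move R, go to q1
q1 | b[b]caacbab__   read b → write c, move R, go to q4
q4 | bc[c]aacbab__   read c → write b, move R, go to q3
q3 | bcb[a]acbab__   read a → write b, move R, go to q0
q0 | bcbb[a]cbab__   read a → write a, move R, go to q2
q2 | bcbba[c]bab__   read c → write a, move R, go to q2
q2 | bcbbaa[b]ab__   read b → write c, move R, go to q0
q0 | bcbbaac[a]b__   read a → write a, move R, go to q2
q2 | bcbbaaca[b]__   read b → write c, move R, go to q0
q0 | bcbbaacac[_]_   read _ → write a, move R, go to q1
q1 | bcbbaacaca[_]   read _ → write c, move L, go to q4
q4 | bcbbaacac[a]c
After 14 steps: state q4, head at 6, tape bcbbaacacac.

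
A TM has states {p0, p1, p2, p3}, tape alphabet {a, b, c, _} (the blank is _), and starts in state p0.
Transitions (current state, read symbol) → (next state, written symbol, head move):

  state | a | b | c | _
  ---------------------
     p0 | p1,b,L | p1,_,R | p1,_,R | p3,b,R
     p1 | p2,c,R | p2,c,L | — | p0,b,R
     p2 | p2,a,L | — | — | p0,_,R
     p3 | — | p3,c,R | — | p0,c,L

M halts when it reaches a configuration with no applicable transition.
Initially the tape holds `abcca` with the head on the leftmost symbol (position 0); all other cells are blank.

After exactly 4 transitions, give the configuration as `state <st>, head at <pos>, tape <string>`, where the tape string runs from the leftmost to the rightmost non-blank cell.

state=p0 head=0 tape=_[a]bcca   (p0,a)→(p1,b,L)
state=p1 head=-1 tape=[_]bbcca   (p1,_)→(p0,b,R)
state=p0 head=0 tape=b[b]bcca   (p0,b)→(p1,_,R)
state=p1 head=1 tape=b_[b]cca   (p1,b)→(p2,c,L)
state=p2 head=0 tape=b[_]ccca
After 4 steps: state p2, head at 0, tape b_ccca.

state p2, head at 0, tape b_ccca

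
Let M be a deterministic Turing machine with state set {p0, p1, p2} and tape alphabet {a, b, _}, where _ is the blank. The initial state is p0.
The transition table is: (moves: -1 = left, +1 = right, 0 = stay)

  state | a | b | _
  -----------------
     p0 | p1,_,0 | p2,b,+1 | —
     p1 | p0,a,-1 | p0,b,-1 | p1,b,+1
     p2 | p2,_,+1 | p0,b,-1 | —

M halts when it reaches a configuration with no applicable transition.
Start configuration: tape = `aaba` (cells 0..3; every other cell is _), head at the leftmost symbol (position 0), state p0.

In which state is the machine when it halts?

p0

p0 | [a]aba   read a → write _, move 0, go to p1
p1 | [_]aba   read _ → write b, move +1, go to p1
p1 | b[a]ba   read a → write a, move -1, go to p0
p0 | [b]aba   read b → write b, move +1, go to p2
p2 | b[a]ba   read a → write _, move +1, go to p2
p2 | b_[b]a   read b → write b, move -1, go to p0
p0 | b[_]ba
No transition is defined for (p0, _); M halts in state p0.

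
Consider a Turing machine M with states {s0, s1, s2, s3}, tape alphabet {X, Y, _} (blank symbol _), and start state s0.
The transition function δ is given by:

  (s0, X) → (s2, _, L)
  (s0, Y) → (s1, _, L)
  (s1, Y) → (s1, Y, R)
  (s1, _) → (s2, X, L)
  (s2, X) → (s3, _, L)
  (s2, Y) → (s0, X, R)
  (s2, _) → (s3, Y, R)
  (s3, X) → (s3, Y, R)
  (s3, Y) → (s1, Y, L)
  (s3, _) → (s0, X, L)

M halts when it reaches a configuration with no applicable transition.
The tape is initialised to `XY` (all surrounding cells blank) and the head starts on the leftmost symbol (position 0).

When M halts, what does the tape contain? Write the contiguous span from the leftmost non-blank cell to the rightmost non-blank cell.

X__XXY

state=s0 head=0 tape=_____[X]Y   (s0,X)→(s2,_,L)
state=s2 head=-1 tape=____[_]_Y   (s2,_)→(s3,Y,R)
state=s3 head=0 tape=____Y[_]Y   (s3,_)→(s0,X,L)
state=s0 head=-1 tape=____[Y]XY   (s0,Y)→(s1,_,L)
state=s1 head=-2 tape=___[_]_XY   (s1,_)→(s2,X,L)
state=s2 head=-3 tape=__[_]X_XY   (s2,_)→(s3,Y,R)
state=s3 head=-2 tape=__Y[X]_XY   (s3,X)→(s3,Y,R)
state=s3 head=-1 tape=__YY[_]XY   (s3,_)→(s0,X,L)
state=s0 head=-2 tape=__Y[Y]XXY   (s0,Y)→(s1,_,L)
state=s1 head=-3 tape=__[Y]_XXY   (s1,Y)→(s1,Y,R)
state=s1 head=-2 tape=__Y[_]XXY   (s1,_)→(s2,X,L)
state=s2 head=-3 tape=__[Y]XXXY   (s2,Y)→(s0,X,R)
state=s0 head=-2 tape=__X[X]XXY   (s0,X)→(s2,_,L)
state=s2 head=-3 tape=__[X]_XXY   (s2,X)→(s3,_,L)
state=s3 head=-4 tape=_[_]__XXY   (s3,_)→(s0,X,L)
state=s0 head=-5 tape=[_]X__XXY
The non-blank tape span at halt is X__XXY.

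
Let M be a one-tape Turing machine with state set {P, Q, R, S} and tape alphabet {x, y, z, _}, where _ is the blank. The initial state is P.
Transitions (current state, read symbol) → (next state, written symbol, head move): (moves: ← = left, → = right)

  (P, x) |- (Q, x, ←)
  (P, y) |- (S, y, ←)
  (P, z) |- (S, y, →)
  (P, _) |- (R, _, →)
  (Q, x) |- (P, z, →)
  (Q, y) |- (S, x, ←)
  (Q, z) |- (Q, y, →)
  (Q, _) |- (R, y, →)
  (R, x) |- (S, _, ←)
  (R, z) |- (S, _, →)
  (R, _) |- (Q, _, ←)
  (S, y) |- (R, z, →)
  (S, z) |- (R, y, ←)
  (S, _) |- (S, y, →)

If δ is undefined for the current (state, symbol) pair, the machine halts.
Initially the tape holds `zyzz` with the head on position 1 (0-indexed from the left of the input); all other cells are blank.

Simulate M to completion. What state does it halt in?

state=P head=1 tape=___z[y]zz   (P,y)→(S,y,←)
state=S head=0 tape=___[z]yzz   (S,z)→(R,y,←)
state=R head=-1 tape=__[_]yyzz   (R,_)→(Q,_,←)
state=Q head=-2 tape=_[_]_yyzz   (Q,_)→(R,y,→)
state=R head=-1 tape=_y[_]yyzz   (R,_)→(Q,_,←)
state=Q head=-2 tape=_[y]_yyzz   (Q,y)→(S,x,←)
state=S head=-3 tape=[_]x_yyzz   (S,_)→(S,y,→)
state=S head=-2 tape=y[x]_yyzz
No transition is defined for (S, x); M halts in state S.

S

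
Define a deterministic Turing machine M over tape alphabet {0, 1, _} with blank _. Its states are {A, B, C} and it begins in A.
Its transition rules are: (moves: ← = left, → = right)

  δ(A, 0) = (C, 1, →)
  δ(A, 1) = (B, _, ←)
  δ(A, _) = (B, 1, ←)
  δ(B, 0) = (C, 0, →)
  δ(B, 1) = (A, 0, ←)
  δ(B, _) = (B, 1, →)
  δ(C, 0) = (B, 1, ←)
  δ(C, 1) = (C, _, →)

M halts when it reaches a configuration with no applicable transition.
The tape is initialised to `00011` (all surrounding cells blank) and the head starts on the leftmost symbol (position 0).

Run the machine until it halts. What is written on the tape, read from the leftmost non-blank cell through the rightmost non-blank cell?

110110

state=A head=0 tape=___[0]0011_   (A,0)→(C,1,→)
state=C head=1 tape=___1[0]011_   (C,0)→(B,1,←)
state=B head=0 tape=___[1]1011_   (B,1)→(A,0,←)
state=A head=-1 tape=__[_]01011_   (A,_)→(B,1,←)
state=B head=-2 tape=_[_]101011_   (B,_)→(B,1,→)
state=B head=-1 tape=_1[1]01011_   (B,1)→(A,0,←)
state=A head=-2 tape=_[1]001011_   (A,1)→(B,_,←)
state=B head=-3 tape=[_]_001011_   (B,_)→(B,1,→)
state=B head=-2 tape=1[_]001011_   (B,_)→(B,1,→)
state=B head=-1 tape=11[0]01011_   (B,0)→(C,0,→)
state=C head=0 tape=110[0]1011_   (C,0)→(B,1,←)
state=B head=-1 tape=11[0]11011_   (B,0)→(C,0,→)
state=C head=0 tape=110[1]1011_   (C,1)→(C,_,→)
state=C head=1 tape=110_[1]011_   (C,1)→(C,_,→)
state=C head=2 tape=110__[0]11_   (C,0)→(B,1,←)
state=B head=1 tape=110_[_]111_   (B,_)→(B,1,→)
state=B head=2 tape=110_1[1]11_   (B,1)→(A,0,←)
state=A head=1 tape=110_[1]011_   (A,1)→(B,_,←)
state=B head=0 tape=110[_]_011_   (B,_)→(B,1,→)
state=B head=1 tape=1101[_]011_   (B,_)→(B,1,→)
state=B head=2 tape=11011[0]11_   (B,0)→(C,0,→)
state=C head=3 tape=110110[1]1_   (C,1)→(C,_,→)
state=C head=4 tape=110110_[1]_   (C,1)→(C,_,→)
state=C head=5 tape=110110__[_]
The non-blank tape span at halt is 110110.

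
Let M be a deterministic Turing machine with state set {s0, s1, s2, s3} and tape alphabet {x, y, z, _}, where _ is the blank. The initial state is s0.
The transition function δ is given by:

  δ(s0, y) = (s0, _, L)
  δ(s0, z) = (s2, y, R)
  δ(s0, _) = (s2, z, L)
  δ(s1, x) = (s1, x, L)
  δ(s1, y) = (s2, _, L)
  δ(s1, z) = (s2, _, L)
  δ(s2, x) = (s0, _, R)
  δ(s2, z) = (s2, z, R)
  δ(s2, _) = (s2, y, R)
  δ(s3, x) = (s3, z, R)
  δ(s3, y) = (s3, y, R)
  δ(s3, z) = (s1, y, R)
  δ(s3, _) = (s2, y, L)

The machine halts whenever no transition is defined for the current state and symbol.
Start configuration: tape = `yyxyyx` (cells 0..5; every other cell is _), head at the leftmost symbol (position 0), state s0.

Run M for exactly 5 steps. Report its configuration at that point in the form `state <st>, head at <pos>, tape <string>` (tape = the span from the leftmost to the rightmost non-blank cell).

state=s0 head=0 tape=__[y]yxyyx   (s0,y)→(s0,_,L)
state=s0 head=-1 tape=_[_]_yxyyx   (s0,_)→(s2,z,L)
state=s2 head=-2 tape=[_]z_yxyyx   (s2,_)→(s2,y,R)
state=s2 head=-1 tape=y[z]_yxyyx   (s2,z)→(s2,z,R)
state=s2 head=0 tape=yz[_]yxyyx   (s2,_)→(s2,y,R)
state=s2 head=1 tape=yzy[y]xyyx
After 5 steps: state s2, head at 1, tape yzyyxyyx.

state s2, head at 1, tape yzyyxyyx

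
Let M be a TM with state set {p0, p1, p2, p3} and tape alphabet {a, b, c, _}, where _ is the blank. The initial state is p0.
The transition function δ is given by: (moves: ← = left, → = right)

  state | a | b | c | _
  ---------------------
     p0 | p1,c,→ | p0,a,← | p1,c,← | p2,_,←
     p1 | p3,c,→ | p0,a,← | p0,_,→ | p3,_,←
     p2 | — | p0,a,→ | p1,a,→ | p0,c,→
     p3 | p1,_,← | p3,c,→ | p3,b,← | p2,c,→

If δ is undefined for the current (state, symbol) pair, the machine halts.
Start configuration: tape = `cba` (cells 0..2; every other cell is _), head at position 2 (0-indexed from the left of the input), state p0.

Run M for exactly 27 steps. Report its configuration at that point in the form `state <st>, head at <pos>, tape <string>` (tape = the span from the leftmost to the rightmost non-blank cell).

state=p0 head=2 tape=cb[a]___   (p0,a)→(p1,c,→)
state=p1 head=3 tape=cbc[_]__   (p1,_)→(p3,_,←)
state=p3 head=2 tape=cb[c]___   (p3,c)→(p3,b,←)
state=p3 head=1 tape=c[b]b___   (p3,b)→(p3,c,→)
state=p3 head=2 tape=cc[b]___   (p3,b)→(p3,c,→)
state=p3 head=3 tape=ccc[_]__   (p3,_)→(p2,c,→)
state=p2 head=4 tape=cccc[_]_   (p2,_)→(p0,c,→)
state=p0 head=5 tape=ccccc[_]   (p0,_)→(p2,_,←)
state=p2 head=4 tape=cccc[c]_   (p2,c)→(p1,a,→)
state=p1 head=5 tape=cccca[_]   (p1,_)→(p3,_,←)
state=p3 head=4 tape=cccc[a]_   (p3,a)→(p1,_,←)
state=p1 head=3 tape=ccc[c]__   (p1,c)→(p0,_,→)
state=p0 head=4 tape=ccc_[_]_   (p0,_)→(p2,_,←)
state=p2 head=3 tape=ccc[_]__   (p2,_)→(p0,c,→)
state=p0 head=4 tape=cccc[_]_   (p0,_)→(p2,_,←)
state=p2 head=3 tape=ccc[c]__   (p2,c)→(p1,a,→)
state=p1 head=4 tape=ccca[_]_   (p1,_)→(p3,_,←)
state=p3 head=3 tape=ccc[a]__   (p3,a)→(p1,_,←)
state=p1 head=2 tape=cc[c]___   (p1,c)→(p0,_,→)
state=p0 head=3 tape=cc_[_]__   (p0,_)→(p2,_,←)
state=p2 head=2 tape=cc[_]___   (p2,_)→(p0,c,→)
state=p0 head=3 tape=ccc[_]__   (p0,_)→(p2,_,←)
state=p2 head=2 tape=cc[c]___   (p2,c)→(p1,a,→)
state=p1 head=3 tape=cca[_]__   (p1,_)→(p3,_,←)
state=p3 head=2 tape=cc[a]___   (p3,a)→(p1,_,←)
state=p1 head=1 tape=c[c]____   (p1,c)→(p0,_,→)
state=p0 head=2 tape=c_[_]___   (p0,_)→(p2,_,←)
state=p2 head=1 tape=c[_]____
After 27 steps: state p2, head at 1, tape c.

state p2, head at 1, tape c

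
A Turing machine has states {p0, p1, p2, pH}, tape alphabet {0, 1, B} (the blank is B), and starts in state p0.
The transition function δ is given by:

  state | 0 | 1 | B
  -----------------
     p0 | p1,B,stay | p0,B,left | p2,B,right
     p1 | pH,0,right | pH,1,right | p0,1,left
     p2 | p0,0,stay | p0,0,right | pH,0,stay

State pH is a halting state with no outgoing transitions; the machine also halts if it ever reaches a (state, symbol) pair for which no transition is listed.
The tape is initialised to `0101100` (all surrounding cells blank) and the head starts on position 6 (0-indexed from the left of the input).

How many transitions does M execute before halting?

17

state=p0 head=6 tape=B010110[0]   (p0,0)→(p1,B,stay)
state=p1 head=6 tape=B010110[B]   (p1,B)→(p0,1,left)
state=p0 head=5 tape=B01011[0]1   (p0,0)→(p1,B,stay)
state=p1 head=5 tape=B01011[B]1   (p1,B)→(p0,1,left)
state=p0 head=4 tape=B0101[1]11   (p0,1)→(p0,B,left)
state=p0 head=3 tape=B010[1]B11   (p0,1)→(p0,B,left)
state=p0 head=2 tape=B01[0]BB11   (p0,0)→(p1,B,stay)
state=p1 head=2 tape=B01[B]BB11   (p1,B)→(p0,1,left)
state=p0 head=1 tape=B0[1]1BB11   (p0,1)→(p0,B,left)
state=p0 head=0 tape=B[0]B1BB11   (p0,0)→(p1,B,stay)
state=p1 head=0 tape=B[B]B1BB11   (p1,B)→(p0,1,left)
state=p0 head=-1 tape=[B]1B1BB11   (p0,B)→(p2,B,right)
state=p2 head=0 tape=B[1]B1BB11   (p2,1)→(p0,0,right)
state=p0 head=1 tape=B0[B]1BB11   (p0,B)→(p2,B,right)
state=p2 head=2 tape=B0B[1]BB11   (p2,1)→(p0,0,right)
state=p0 head=3 tape=B0B0[B]B11   (p0,B)→(p2,B,right)
state=p2 head=4 tape=B0B0B[B]11   (p2,B)→(pH,0,stay)
state=pH head=4 tape=B0B0B[0]11
M halts after 17 transitions.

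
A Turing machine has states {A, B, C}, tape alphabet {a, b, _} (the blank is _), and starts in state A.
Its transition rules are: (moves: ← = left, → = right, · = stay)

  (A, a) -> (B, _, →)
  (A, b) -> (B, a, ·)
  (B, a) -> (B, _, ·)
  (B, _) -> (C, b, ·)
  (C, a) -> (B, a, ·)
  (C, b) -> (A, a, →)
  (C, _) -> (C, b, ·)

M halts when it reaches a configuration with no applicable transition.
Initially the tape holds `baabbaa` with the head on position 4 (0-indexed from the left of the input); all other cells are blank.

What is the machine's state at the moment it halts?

A | baab[b]aa_   read b → write a, move ·, go to B
B | baab[a]aa_   read a → write _, move ·, go to B
B | baab[_]aa_   read _ → write b, move ·, go to C
C | baab[b]aa_   read b → write a, move →, go to A
A | baaba[a]a_   read a → write _, move →, go to B
B | baaba_[a]_   read a → write _, move ·, go to B
B | baaba_[_]_   read _ → write b, move ·, go to C
C | baaba_[b]_   read b → write a, move →, go to A
A | baaba_a[_]
No transition is defined for (A, _); M halts in state A.

A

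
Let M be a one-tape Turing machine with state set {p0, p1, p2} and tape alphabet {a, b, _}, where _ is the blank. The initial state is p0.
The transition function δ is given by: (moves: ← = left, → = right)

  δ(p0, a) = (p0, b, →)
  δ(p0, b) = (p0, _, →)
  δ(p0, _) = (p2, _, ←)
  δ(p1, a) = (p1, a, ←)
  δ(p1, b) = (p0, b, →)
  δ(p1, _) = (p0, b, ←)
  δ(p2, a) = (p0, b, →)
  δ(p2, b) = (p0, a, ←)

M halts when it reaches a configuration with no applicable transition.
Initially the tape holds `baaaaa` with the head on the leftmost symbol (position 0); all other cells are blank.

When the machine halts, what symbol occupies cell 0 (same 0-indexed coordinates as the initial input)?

p0 | _[b]aaaaa_   read b → write _, move →, go to p0
p0 | __[a]aaaa_   read a → write b, move →, go to p0
p0 | __b[a]aaa_   read a → write b, move →, go to p0
p0 | __bb[a]aa_   read a → write b, move →, go to p0
p0 | __bbb[a]a_   read a → write b, move →, go to p0
p0 | __bbbb[a]_   read a → write b, move →, go to p0
p0 | __bbbbb[_]   read _ → write _, move ←, go to p2
p2 | __bbbb[b]_   read b → write a, move ←, go to p0
p0 | __bbb[b]a_   read b → write _, move →, go to p0
p0 | __bbb_[a]_   read a → write b, move →, go to p0
p0 | __bbb_b[_]   read _ → write _, move ←, go to p2
p2 | __bbb_[b]_   read b → write a, move ←, go to p0
p0 | __bbb[_]a_   read _ → write _, move ←, go to p2
p2 | __bb[b]_a_   read b → write a, move ←, go to p0
p0 | __b[b]a_a_   read b → write _, move →, go to p0
p0 | __b_[a]_a_   read a → write b, move →, go to p0
p0 | __b_b[_]a_   read _ → write _, move ←, go to p2
p2 | __b_[b]_a_   read b → write a, move ←, go to p0
p0 | __b[_]a_a_   read _ → write _, move ←, go to p2
p2 | __[b]_a_a_   read b → write a, move ←, go to p0
p0 | _[_]a_a_a_   read _ → write _, move ←, go to p2
p2 | [_]_a_a_a_
Cell 0 holds _ when M halts.

_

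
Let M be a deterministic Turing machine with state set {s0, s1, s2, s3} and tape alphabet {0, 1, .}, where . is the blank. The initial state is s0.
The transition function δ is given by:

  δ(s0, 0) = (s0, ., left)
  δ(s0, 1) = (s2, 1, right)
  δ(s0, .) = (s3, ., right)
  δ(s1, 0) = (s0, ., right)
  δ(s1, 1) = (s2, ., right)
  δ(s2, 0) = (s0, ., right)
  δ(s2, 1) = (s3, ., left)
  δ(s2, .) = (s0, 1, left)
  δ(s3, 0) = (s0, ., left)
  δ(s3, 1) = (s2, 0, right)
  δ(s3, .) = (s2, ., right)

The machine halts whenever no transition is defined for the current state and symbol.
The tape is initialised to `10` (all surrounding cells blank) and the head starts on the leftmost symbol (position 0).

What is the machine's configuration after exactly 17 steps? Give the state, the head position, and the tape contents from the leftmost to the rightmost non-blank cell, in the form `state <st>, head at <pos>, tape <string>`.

s0 | [1]0.....   read 1 → write 1, move right, go to s2
s2 | 1[0].....   read 0 → write ., move right, go to s0
s0 | 1.[.]....   read . → write ., move right, go to s3
s3 | 1..[.]...   read . → write ., move right, go to s2
s2 | 1...[.]..   read . → write 1, move left, go to s0
s0 | 1..[.]1..   read . → write ., move right, go to s3
s3 | 1...[1]..   read 1 → write 0, move right, go to s2
s2 | 1...0[.].   read . → write 1, move left, go to s0
s0 | 1...[0]1.   read 0 → write ., move left, go to s0
s0 | 1..[.].1.   read . → write ., move right, go to s3
s3 | 1...[.]1.   read . → write ., move right, go to s2
s2 | 1....[1].   read 1 → write ., move left, go to s3
s3 | 1...[.]..   read . → write ., move right, go to s2
s2 | 1....[.].   read . → write 1, move left, go to s0
s0 | 1...[.]1.   read . → write ., move right, go to s3
s3 | 1....[1].   read 1 → write 0, move right, go to s2
s2 | 1....0[.]   read . → write 1, move left, go to s0
s0 | 1....[0]1
After 17 steps: state s0, head at 5, tape 1....01.

state s0, head at 5, tape 1....01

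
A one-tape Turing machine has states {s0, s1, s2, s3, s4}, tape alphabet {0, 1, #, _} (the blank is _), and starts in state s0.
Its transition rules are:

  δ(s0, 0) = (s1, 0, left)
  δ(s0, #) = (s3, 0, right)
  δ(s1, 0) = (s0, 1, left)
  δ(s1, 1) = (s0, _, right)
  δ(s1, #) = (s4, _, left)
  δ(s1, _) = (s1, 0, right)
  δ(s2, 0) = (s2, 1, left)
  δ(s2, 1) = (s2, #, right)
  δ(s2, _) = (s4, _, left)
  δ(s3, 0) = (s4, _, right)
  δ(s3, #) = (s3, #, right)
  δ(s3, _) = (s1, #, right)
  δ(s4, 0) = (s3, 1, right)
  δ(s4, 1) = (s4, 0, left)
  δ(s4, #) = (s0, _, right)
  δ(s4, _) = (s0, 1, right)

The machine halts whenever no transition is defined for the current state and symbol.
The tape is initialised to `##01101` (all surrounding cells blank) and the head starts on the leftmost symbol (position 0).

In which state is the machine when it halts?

s0 | [#]#01101   read # → write 0, move right, go to s3
s3 | 0[#]01101   read # → write #, move right, go to s3
s3 | 0#[0]1101   read 0 → write _, move right, go to s4
s4 | 0#_[1]101   read 1 → write 0, move left, go to s4
s4 | 0#[_]0101   read _ → write 1, move right, go to s0
s0 | 0#1[0]101   read 0 → write 0, move left, go to s1
s1 | 0#[1]0101   read 1 → write _, move right, go to s0
s0 | 0#_[0]101   read 0 → write 0, move left, go to s1
s1 | 0#[_]0101   read _ → write 0, move right, go to s1
s1 | 0#0[0]101   read 0 → write 1, move left, go to s0
s0 | 0#[0]1101   read 0 → write 0, move left, go to s1
s1 | 0[#]01101   read # → write _, move left, go to s4
s4 | [0]_01101   read 0 → write 1, move right, go to s3
s3 | 1[_]01101   read _ → write #, move right, go to s1
s1 | 1#[0]1101   read 0 → write 1, move left, go to s0
s0 | 1[#]11101   read # → write 0, move right, go to s3
s3 | 10[1]1101
No transition is defined for (s3, 1); M halts in state s3.

s3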